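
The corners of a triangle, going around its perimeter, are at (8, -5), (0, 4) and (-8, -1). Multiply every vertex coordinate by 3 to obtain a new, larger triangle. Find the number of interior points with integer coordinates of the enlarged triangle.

The shoelace formula gives twice the area as |[8·4 − 0·(-5)] + [0·(-1) − (-8)·4] + [(-8)·(-5) − 8·(-1)]| = 112, so the area is 56.
Summing gcd(|Δx|,|Δy|) over the edges gives the boundary count: gcd(8,9) + gcd(8,5) + gcd(16,4) = 1+1+4 = 6.
Scaling by 3 multiplies the area by 3² = 9 (so the new area is 504) and multiplies the boundary lattice-point count by 3, giving 18.
By Pick's theorem, the interior count of the dilated polygon is 504 − 18/2 + 1 = 496.

496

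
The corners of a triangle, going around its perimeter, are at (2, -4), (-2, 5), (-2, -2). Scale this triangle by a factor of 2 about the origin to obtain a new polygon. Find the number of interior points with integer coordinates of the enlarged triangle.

47

By the shoelace formula, twice the signed area is |(2·5 − (-2)·(-4)) + ((-2)·(-2) − (-2)·5) + ((-2)·(-4) − 2·(-2))| = 28, so the area is 14.
Along each edge there are gcd(|Δx|,|Δy|)+1 lattice points, so counting each shared vertex once the boundary has gcd(4,9) + gcd(0,7) + gcd(4,2) = 1+7+2 = 10.
Scaling by 2 multiplies the area by 2² = 4 (so the new area is 56) and multiplies the boundary lattice-point count by 2, giving 20.
By Pick's theorem, the interior count of the dilated polygon is 56 − 20/2 + 1 = 47.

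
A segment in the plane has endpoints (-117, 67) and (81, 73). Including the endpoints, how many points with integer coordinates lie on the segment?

7

The number of lattice points on a segment between lattice points is gcd(|Δx|,|Δy|) + 1 = gcd(198,6) + 1 = 6 + 1 = 7.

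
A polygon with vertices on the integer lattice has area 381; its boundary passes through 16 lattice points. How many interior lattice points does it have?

Pick's theorem A = I + B/2 − 1 rearranges to I = A − B/2 + 1 = 381 − 16/2 + 1 = 374.

374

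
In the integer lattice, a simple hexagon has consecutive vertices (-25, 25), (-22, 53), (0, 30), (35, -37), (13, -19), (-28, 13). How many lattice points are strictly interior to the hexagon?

1700

By the shoelace formula, twice the signed area is |[(-25)·53 − (-22)·25] + [(-22)·30 − 0·53] + [0·(-37) − 35·30] + [35·(-19) − 13·(-37)] + [13·13 − (-28)·(-19)] + [(-28)·25 − (-25)·13]| = 3407, so the area is 1703.5.
Summing gcd(|Δx|,|Δy|) over the edges gives the boundary count: gcd(3,28) + gcd(22,23) + gcd(35,67) + gcd(22,18) + gcd(41,32) + gcd(3,12) = 1+1+1+2+1+3 = 9.
Pick's theorem gives I = A − B/2 + 1 = 1703.5 − 9/2 + 1 = 1700.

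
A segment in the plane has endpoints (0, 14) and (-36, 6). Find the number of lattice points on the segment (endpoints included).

5

The number of lattice points on a segment between lattice points is gcd(|Δx|,|Δy|) + 1 = gcd(36,8) + 1 = 4 + 1 = 5.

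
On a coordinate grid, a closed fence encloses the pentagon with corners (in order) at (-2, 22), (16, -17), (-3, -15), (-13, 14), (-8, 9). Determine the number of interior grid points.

500

The shoelace formula gives twice the area as |((-2)·(-17) − 16·22) + (16·(-15) − (-3)·(-17)) + ((-3)·14 − (-13)·(-15)) + ((-13)·9 − (-8)·14) + ((-8)·22 − (-2)·9)| = 1009, so the area is 1009/2.
The number of boundary lattice points is Σ gcd(|Δx|,|Δy|) = gcd(18,39) + gcd(19,2) + gcd(10,29) + gcd(5,5) + gcd(6,13) = 3+1+1+5+1 = 11.
Pick's theorem gives I = A − B/2 + 1 = 1009/2 − 11/2 + 1 = 500.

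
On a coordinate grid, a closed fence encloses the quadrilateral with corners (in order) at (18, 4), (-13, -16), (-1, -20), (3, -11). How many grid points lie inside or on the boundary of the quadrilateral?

By the shoelace formula, twice the signed area is |(18·(-16) − (-13)·4) + ((-13)·(-20) − (-1)·(-16)) + ((-1)·(-11) − 3·(-20)) + (3·4 − 18·(-11))| = 289, so the area is 144.5.
Summing gcd(|Δx|,|Δy|) over the edges gives the boundary count: gcd(31,20) + gcd(12,4) + gcd(4,9) + gcd(15,15) = 1+4+1+15 = 21.
Pick's theorem gives I = A − B/2 + 1 = 144.5 − 21/2 + 1 = 135, so the closed region contains I + B = 135 + 21 = 156 lattice points.

156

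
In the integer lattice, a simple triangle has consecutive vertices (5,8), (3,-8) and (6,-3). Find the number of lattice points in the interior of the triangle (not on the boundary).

18

Using the shoelace formula, 2A = |(5·(-8) − 3·8) + (3·(-3) − 6·(-8)) + (6·8 − 5·(-3))| = 38, so the area is 19.
Along each edge there are gcd(|Δx|,|Δy|)+1 lattice points, so counting each shared vertex once the boundary has gcd(2,16) + gcd(3,5) + gcd(1,11) = 2+1+1 = 4.
By Pick's theorem A = I + B/2 − 1, so I = 19 − 4/2 + 1 = 18.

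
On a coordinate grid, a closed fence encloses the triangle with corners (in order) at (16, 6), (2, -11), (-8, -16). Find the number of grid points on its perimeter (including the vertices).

8

Summing gcd(|Δx|,|Δy|) over the edges gives the boundary count: gcd(14,17) + gcd(10,5) + gcd(24,22) = 1+5+2 = 8.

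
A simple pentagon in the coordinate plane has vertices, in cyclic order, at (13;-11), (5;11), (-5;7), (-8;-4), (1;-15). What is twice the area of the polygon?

672

The shoelace formula gives twice the area as |(13·11 − 5·(-11)) + (5·7 − (-5)·11) + ((-5)·(-4) − (-8)·7) + ((-8)·(-15) − 1·(-4)) + (1·(-11) − 13·(-15))| = 672, so the area is 336.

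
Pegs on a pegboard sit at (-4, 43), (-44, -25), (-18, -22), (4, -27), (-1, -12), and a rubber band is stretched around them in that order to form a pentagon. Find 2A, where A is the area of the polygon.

2918

The shoelace formula gives twice the area as |((-4)·(-25) − (-44)·43) + ((-44)·(-22) − (-18)·(-25)) + ((-18)·(-27) − 4·(-22)) + (4·(-12) − (-1)·(-27)) + ((-1)·43 − (-4)·(-12))| = 2918, so the area is 1459.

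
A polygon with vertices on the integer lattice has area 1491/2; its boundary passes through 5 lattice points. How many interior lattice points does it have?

From Pick's theorem, I = A − B/2 + 1 = 1491/2 − 5/2 + 1 = 744.

744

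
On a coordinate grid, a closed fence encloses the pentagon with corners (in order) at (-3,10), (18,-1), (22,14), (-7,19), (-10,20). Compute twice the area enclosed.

Using the shoelace formula, 2A = |[(-3)·(-1) − 18·10] + [18·14 − 22·(-1)] + [22·19 − (-7)·14] + [(-7)·20 − (-10)·19] + [(-10)·10 − (-3)·20]| = 623, so the area is 623/2.

623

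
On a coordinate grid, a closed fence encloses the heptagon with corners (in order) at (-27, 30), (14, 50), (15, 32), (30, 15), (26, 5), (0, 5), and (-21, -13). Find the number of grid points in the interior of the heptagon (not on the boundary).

1880

The shoelace formula gives twice the area as |[(-27)·50 − 14·30] + [14·32 − 15·50] + [15·15 − 30·32] + [30·5 − 26·15] + [26·5 − 0·5] + [0·(-13) − (-21)·5] + [(-21)·30 − (-27)·(-13)]| = 3793, so the area is 1896.5.
Summing gcd(|Δx|,|Δy|) over the edges gives the boundary count: gcd(41,20) + gcd(1,18) + gcd(15,17) + gcd(4,10) + gcd(26,0) + gcd(21,18) + gcd(6,43) = 1+1+1+2+26+3+1 = 35.
Pick's theorem gives I = A − B/2 + 1 = 1896.5 − 35/2 + 1 = 1880.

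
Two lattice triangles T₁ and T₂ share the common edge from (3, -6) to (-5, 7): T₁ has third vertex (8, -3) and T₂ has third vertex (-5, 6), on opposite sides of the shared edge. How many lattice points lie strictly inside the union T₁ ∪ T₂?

46

The union is the simple quadrilateral with vertices (3, -6), (8, -3), (-5, 7), (-5, 6) in order.
The shoelace formula gives twice the area as |(3·(-3) − 8·(-6)) + (8·7 − (-5)·(-3)) + ((-5)·6 − (-5)·7) + ((-5)·(-6) − 3·6)| = 97, so the area is 97/2.
Along each edge there are gcd(|Δx|,|Δy|)+1 lattice points, so counting each shared vertex once the boundary has gcd(5,3) + gcd(13,10) + gcd(0,1) + gcd(8,12) = 1+1+1+4 = 7.
By Pick's theorem I = A − B/2 + 1 = 97/2 − 7/2 + 1 = 46.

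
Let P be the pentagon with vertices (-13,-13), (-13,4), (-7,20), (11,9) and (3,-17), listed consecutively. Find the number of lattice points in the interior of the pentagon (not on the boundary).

593

The shoelace formula gives twice the area as |((-13)·4 − (-13)·(-13)) + ((-13)·20 − (-7)·4) + ((-7)·9 − 11·20) + (11·(-17) − 3·9) + (3·(-13) − (-13)·(-17))| = 1210, so the area is 605.
Along each edge there are gcd(|Δx|,|Δy|)+1 lattice points, so counting each shared vertex once the boundary has gcd(0,17) + gcd(6,16) + gcd(18,11) + gcd(8,26) + gcd(16,4) = 17+2+1+2+4 = 26.
By Pick's theorem A = I + B/2 − 1, so I = 605 − 26/2 + 1 = 593.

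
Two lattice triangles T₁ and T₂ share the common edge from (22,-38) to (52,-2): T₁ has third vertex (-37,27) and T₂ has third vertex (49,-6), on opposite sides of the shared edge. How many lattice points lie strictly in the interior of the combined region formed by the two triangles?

2042

The union is the simple quadrilateral with vertices (22,-38), (-37,27), (52,-2), (49,-6) in order.
By the shoelace formula, twice the signed area is |(22·27 − (-37)·(-38)) + ((-37)·(-2) − 52·27) + (52·(-6) − 49·(-2)) + (49·(-38) − 22·(-6))| = 4086, so the area is 2043.
The number of boundary lattice points is Σ gcd(|Δx|,|Δy|) = gcd(59,65) + gcd(89,29) + gcd(3,4) + gcd(27,32) = 1+1+1+1 = 4.
By Pick's theorem I = A − B/2 + 1 = 2043 − 4/2 + 1 = 2042.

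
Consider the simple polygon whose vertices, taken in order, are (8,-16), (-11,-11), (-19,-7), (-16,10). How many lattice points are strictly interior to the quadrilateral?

258

Using the shoelace formula, 2A = |(8·(-11) − (-11)·(-16)) + ((-11)·(-7) − (-19)·(-11)) + ((-19)·10 − (-16)·(-7)) + ((-16)·(-16) − 8·10)| = 522, so the area is 261.
The number of boundary lattice points is Σ gcd(|Δx|,|Δy|) = gcd(19,5) + gcd(8,4) + gcd(3,17) + gcd(24,26) = 1+4+1+2 = 8.
By Pick's theorem A = I + B/2 − 1, so I = 261 − 8/2 + 1 = 258.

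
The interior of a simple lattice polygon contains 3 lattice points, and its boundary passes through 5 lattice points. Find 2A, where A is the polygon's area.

9

By Pick's theorem, A = I + B/2 − 1 = 3 + 5/2 − 1 = 9/2.
Hence 2A = 9.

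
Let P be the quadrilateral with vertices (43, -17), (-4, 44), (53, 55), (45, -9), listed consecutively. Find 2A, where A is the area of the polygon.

By the shoelace formula, twice the signed area is |(43·44 − (-4)·(-17)) + ((-4)·55 − 53·44) + (53·(-9) − 45·55) + (45·(-17) − 43·(-9))| = 4058, so the area is 2029.

4058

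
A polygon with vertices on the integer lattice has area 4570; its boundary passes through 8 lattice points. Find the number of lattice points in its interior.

From Pick's theorem, I = A − B/2 + 1 = 4570 − 8/2 + 1 = 4567.

4567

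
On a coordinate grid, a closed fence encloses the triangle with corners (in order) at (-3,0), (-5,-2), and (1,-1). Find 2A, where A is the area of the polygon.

By the shoelace formula, twice the signed area is |[(-3)·(-2) − (-5)·0] + [(-5)·(-1) − 1·(-2)] + [1·0 − (-3)·(-1)]| = 10, so the area is 5.

10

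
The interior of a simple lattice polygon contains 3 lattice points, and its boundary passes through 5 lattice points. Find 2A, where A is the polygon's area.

Pick's theorem states A = I + B/2 − 1, so A = 3 + 5/2 − 1 = 9/2.
Hence 2A = 9.

9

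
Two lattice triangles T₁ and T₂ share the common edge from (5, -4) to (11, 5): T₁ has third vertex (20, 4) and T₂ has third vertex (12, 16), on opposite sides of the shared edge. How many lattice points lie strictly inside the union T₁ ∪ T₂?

71

The union is the simple quadrilateral with vertices (5, -4), (20, 4), (11, 5), (12, 16) in order.
The shoelace formula gives twice the area as |[5·4 − 20·(-4)] + [20·5 − 11·4] + [11·16 − 12·5] + [12·(-4) − 5·16]| = 144, so the area is 72.
Summing gcd(|Δx|,|Δy|) over the edges gives the boundary count: gcd(15,8) + gcd(9,1) + gcd(1,11) + gcd(7,20) = 1+1+1+1 = 4.
By Pick's theorem I = A − B/2 + 1 = 72 − 4/2 + 1 = 71.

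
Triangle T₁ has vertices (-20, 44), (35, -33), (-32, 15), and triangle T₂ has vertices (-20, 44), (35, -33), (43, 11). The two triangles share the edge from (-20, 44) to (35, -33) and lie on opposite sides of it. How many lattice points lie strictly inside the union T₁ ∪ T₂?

The union is the simple quadrilateral with vertices (-20, 44), (-32, 15), (35, -33), (43, 11) in order.
The shoelace formula gives twice the area as |[(-20)·15 − (-32)·44] + [(-32)·(-33) − 35·15] + [35·11 − 43·(-33)] + [43·44 − (-20)·11]| = 5555, so the area is 2777.5.
Summing gcd(|Δx|,|Δy|) over the edges gives the boundary count: gcd(12,29) + gcd(67,48) + gcd(8,44) + gcd(63,33) = 1+1+4+3 = 9.
By Pick's theorem I = A − B/2 + 1 = 2777.5 − 9/2 + 1 = 2774.

2774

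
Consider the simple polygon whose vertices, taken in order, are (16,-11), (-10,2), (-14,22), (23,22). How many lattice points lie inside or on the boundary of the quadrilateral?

Using the shoelace formula, 2A = |(16·2 − (-10)·(-11)) + ((-10)·22 − (-14)·2) + ((-14)·22 − 23·22) + (23·(-11) − 16·22)| = 1689, so the area is 844.5.
Along each edge there are gcd(|Δx|,|Δy|)+1 lattice points, so counting each shared vertex once the boundary has gcd(26,13) + gcd(4,20) + gcd(37,0) + gcd(7,33) = 13+4+37+1 = 55.
Pick's theorem gives I = A − B/2 + 1 = 844.5 − 55/2 + 1 = 818, so the closed region contains I + B = 818 + 55 = 873 lattice points.

873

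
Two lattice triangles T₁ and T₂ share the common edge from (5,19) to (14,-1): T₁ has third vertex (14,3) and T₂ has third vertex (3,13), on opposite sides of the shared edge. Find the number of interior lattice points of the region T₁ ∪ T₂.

The union is the simple quadrilateral with vertices (5,19), (14,3), (14,-1), (3,13) in order.
By the shoelace formula, twice the signed area is |[5·3 − 14·19] + [14·(-1) − 14·3] + [14·13 − 3·(-1)] + [3·19 − 5·13]| = 130, so the area is 65.
Along each edge there are gcd(|Δx|,|Δy|)+1 lattice points, so counting each shared vertex once the boundary has gcd(9,16) + gcd(0,4) + gcd(11,14) + gcd(2,6) = 1+4+1+2 = 8.
By Pick's theorem I = A − B/2 + 1 = 65 − 8/2 + 1 = 62.

62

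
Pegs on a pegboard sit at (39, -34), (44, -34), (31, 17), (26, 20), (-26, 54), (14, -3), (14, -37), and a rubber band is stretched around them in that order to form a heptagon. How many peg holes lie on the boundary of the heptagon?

45

The number of boundary lattice points is Σ gcd(|Δx|,|Δy|) = gcd(5,0) + gcd(13,51) + gcd(5,3) + gcd(52,34) + gcd(40,57) + gcd(0,34) + gcd(25,3) = 5+1+1+2+1+34+1 = 45.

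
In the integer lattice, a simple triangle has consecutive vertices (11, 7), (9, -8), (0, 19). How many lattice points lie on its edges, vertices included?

The number of boundary lattice points is Σ gcd(|Δx|,|Δy|) = gcd(2,15) + gcd(9,27) + gcd(11,12) = 1+9+1 = 11.

11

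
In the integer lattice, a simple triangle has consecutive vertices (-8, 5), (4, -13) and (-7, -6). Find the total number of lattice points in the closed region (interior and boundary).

62

Using the shoelace formula, 2A = |((-8)·(-13) − 4·5) + (4·(-6) − (-7)·(-13)) + ((-7)·5 − (-8)·(-6))| = 114, so the area is 57.
Summing gcd(|Δx|,|Δy|) over the edges gives the boundary count: gcd(12,18) + gcd(11,7) + gcd(1,11) = 6+1+1 = 8.
Pick's theorem gives I = A − B/2 + 1 = 57 − 8/2 + 1 = 54, so the closed region contains I + B = 54 + 8 = 62 lattice points.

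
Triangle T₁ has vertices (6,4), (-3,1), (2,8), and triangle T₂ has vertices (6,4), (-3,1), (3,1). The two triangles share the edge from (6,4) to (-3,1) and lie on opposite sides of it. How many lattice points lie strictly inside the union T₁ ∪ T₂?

The union is the simple quadrilateral with vertices (6,4), (2,8), (-3,1), (3,1) in order.
Using the shoelace formula, 2A = |(6·8 − 2·4) + (2·1 − (-3)·8) + ((-3)·1 − 3·1) + (3·4 − 6·1)| = 66, so the area is 33.
Summing gcd(|Δx|,|Δy|) over the edges gives the boundary count: gcd(4,4) + gcd(5,7) + gcd(6,0) + gcd(3,3) = 4+1+6+3 = 14.
By Pick's theorem I = A − B/2 + 1 = 33 − 14/2 + 1 = 27.

27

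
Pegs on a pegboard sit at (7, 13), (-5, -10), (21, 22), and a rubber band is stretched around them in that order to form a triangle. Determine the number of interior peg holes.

The shoelace formula gives twice the area as |[7·(-10) − (-5)·13] + [(-5)·22 − 21·(-10)] + [21·13 − 7·22]| = 214, so the area is 107.
Summing gcd(|Δx|,|Δy|) over the edges gives the boundary count: gcd(12,23) + gcd(26,32) + gcd(14,9) = 1+2+1 = 4.
By Pick's theorem A = I + B/2 − 1, so I = 107 − 4/2 + 1 = 106.

106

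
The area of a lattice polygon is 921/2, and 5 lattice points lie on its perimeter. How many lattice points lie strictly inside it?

From Pick's theorem, I = A − B/2 + 1 = 921/2 − 5/2 + 1 = 459.

459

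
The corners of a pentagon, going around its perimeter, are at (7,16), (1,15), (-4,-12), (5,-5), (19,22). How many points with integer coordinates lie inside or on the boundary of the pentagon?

292

The shoelace formula gives twice the area as |(7·15 − 1·16) + (1·(-12) − (-4)·15) + ((-4)·(-5) − 5·(-12)) + (5·22 − 19·(-5)) + (19·16 − 7·22)| = 572, so the area is 286.
The number of boundary lattice points is Σ gcd(|Δx|,|Δy|) = gcd(6,1) + gcd(5,27) + gcd(9,7) + gcd(14,27) + gcd(12,6) = 1+1+1+1+6 = 10.
Pick's theorem gives I = A − B/2 + 1 = 286 − 10/2 + 1 = 282, so the closed region contains I + B = 282 + 10 = 292 lattice points.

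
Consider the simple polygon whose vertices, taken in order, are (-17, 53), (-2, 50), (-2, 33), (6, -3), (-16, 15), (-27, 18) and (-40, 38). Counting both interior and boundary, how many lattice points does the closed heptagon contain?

Using the shoelace formula, 2A = |((-17)·50 − (-2)·53) + ((-2)·33 − (-2)·50) + ((-2)·(-3) − 6·33) + (6·15 − (-16)·(-3)) + ((-16)·18 − (-27)·15) + ((-27)·38 − (-40)·18) + ((-40)·53 − (-17)·38)| = 2523, so the area is 1261.5.
Along each edge there are gcd(|Δx|,|Δy|)+1 lattice points, so counting each shared vertex once the boundary has gcd(15,3) + gcd(0,17) + gcd(8,36) + gcd(22,18) + gcd(11,3) + gcd(13,20) + gcd(23,15) = 3+17+4+2+1+1+1 = 29.
Pick's theorem gives I = A − B/2 + 1 = 1261.5 − 29/2 + 1 = 1248, so the closed region contains I + B = 1248 + 29 = 1277 lattice points.

1277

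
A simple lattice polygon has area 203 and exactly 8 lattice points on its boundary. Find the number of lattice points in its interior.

200

Pick's theorem A = I + B/2 − 1 rearranges to I = A − B/2 + 1 = 203 − 8/2 + 1 = 200.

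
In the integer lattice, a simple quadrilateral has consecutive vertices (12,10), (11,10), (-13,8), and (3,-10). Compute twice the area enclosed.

484

By the shoelace formula, twice the signed area is |(12·10 − 11·10) + (11·8 − (-13)·10) + ((-13)·(-10) − 3·8) + (3·10 − 12·(-10))| = 484, so the area is 242.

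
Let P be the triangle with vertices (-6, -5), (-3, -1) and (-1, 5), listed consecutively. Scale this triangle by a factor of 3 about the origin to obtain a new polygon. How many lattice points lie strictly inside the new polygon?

Using the shoelace formula, 2A = |[(-6)·(-1) − (-3)·(-5)] + [(-3)·5 − (-1)·(-1)] + [(-1)·(-5) − (-6)·5]| = 10, so the area is 5.
The number of boundary lattice points is Σ gcd(|Δx|,|Δy|) = gcd(3,4) + gcd(2,6) + gcd(5,10) = 1+2+5 = 8.
Scaling by 3 multiplies the area by 3² = 9 (so the new area is 45) and multiplies the boundary lattice-point count by 3, giving 24.
By Pick's theorem, the interior count of the dilated polygon is 45 − 24/2 + 1 = 34.

34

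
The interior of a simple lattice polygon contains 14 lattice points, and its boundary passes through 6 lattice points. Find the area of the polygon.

16

By Pick's theorem, A = I + B/2 − 1 = 14 + 6/2 − 1 = 16.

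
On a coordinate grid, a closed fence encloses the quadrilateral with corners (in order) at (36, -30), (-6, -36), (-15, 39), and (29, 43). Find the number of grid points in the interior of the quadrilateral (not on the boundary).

Using the shoelace formula, 2A = |[36·(-36) − (-6)·(-30)] + [(-6)·39 − (-15)·(-36)] + [(-15)·43 − 29·39] + [29·(-30) − 36·43]| = 6444, so the area is 3222.
The number of boundary lattice points is Σ gcd(|Δx|,|Δy|) = gcd(42,6) + gcd(9,75) + gcd(44,4) + gcd(7,73) = 6+3+4+1 = 14.
Pick's theorem gives I = A − B/2 + 1 = 3222 − 14/2 + 1 = 3216.

3216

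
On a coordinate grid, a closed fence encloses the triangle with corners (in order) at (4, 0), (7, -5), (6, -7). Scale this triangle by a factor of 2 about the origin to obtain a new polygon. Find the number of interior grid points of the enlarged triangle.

20

By the shoelace formula, twice the signed area is |[4·(-5) − 7·0] + [7·(-7) − 6·(-5)] + [6·0 − 4·(-7)]| = 11, so the area is 5.5.
The number of boundary lattice points is Σ gcd(|Δx|,|Δy|) = gcd(3,5) + gcd(1,2) + gcd(2,7) = 1+1+1 = 3.
Scaling by 2 multiplies the area by 2² = 4 (so the new area is 22) and multiplies the boundary lattice-point count by 2, giving 6.
By Pick's theorem, the interior count of the dilated polygon is 22 − 6/2 + 1 = 20.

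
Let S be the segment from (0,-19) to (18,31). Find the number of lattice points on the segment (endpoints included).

3

The number of lattice points on a segment between lattice points is gcd(|Δx|,|Δy|) + 1 = gcd(18,50) + 1 = 2 + 1 = 3.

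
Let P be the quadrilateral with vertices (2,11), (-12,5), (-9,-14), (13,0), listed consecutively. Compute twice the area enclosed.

By the shoelace formula, twice the signed area is |[2·5 − (-12)·11] + [(-12)·(-14) − (-9)·5] + [(-9)·0 − 13·(-14)] + [13·11 − 2·0]| = 680, so the area is 340.

680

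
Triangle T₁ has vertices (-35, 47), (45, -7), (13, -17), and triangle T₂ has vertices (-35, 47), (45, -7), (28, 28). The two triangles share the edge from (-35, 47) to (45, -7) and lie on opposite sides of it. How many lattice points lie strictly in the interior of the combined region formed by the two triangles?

The union is the simple quadrilateral with vertices (-35, 47), (13, -17), (45, -7), (28, 28) in order.
By the shoelace formula, twice the signed area is |[(-35)·(-17) − 13·47] + [13·(-7) − 45·(-17)] + [45·28 − 28·(-7)] + [28·47 − (-35)·28]| = 4410, so the area is 2205.
The number of boundary lattice points is Σ gcd(|Δx|,|Δy|) = gcd(48,64) + gcd(32,10) + gcd(17,35) + gcd(63,19) = 16+2+1+1 = 20.
By Pick's theorem I = A − B/2 + 1 = 2205 − 20/2 + 1 = 2196.

2196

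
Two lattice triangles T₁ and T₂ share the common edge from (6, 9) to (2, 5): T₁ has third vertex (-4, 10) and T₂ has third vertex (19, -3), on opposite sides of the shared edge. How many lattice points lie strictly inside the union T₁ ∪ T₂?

The union is the simple quadrilateral with vertices (6, 9), (-4, 10), (2, 5), (19, -3) in order.
Using the shoelace formula, 2A = |(6·10 − (-4)·9) + ((-4)·5 − 2·10) + (2·(-3) − 19·5) + (19·9 − 6·(-3))| = 144, so the area is 72.
The number of boundary lattice points is Σ gcd(|Δx|,|Δy|) = gcd(10,1) + gcd(6,5) + gcd(17,8) + gcd(13,12) = 1+1+1+1 = 4.
By Pick's theorem I = A − B/2 + 1 = 72 − 4/2 + 1 = 71.

71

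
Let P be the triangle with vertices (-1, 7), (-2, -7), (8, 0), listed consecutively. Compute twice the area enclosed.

By the shoelace formula, twice the signed area is |((-1)·(-7) − (-2)·7) + ((-2)·0 − 8·(-7)) + (8·7 − (-1)·0)| = 133, so the area is 66.5.

133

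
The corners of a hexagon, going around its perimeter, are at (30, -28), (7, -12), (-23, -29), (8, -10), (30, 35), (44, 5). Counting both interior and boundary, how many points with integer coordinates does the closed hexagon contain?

By the shoelace formula, twice the signed area is |[30·(-12) − 7·(-28)] + [7·(-29) − (-23)·(-12)] + [(-23)·(-10) − 8·(-29)] + [8·35 − 30·(-10)] + [30·5 − 44·35] + [44·(-28) − 30·5]| = 2373, so the area is 2373/2.
The number of boundary lattice points is Σ gcd(|Δx|,|Δy|) = gcd(23,16) + gcd(30,17) + gcd(31,19) + gcd(22,45) + gcd(14,30) + gcd(14,33) = 1+1+1+1+2+1 = 7.
Pick's theorem gives I = A − B/2 + 1 = 2373/2 − 7/2 + 1 = 1184, so the closed region contains I + B = 1184 + 7 = 1191 lattice points.

1191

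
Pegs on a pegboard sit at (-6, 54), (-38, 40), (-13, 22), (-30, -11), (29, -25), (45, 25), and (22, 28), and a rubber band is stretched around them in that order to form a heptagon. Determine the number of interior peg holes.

3638

By the shoelace formula, twice the signed area is |[(-6)·40 − (-38)·54] + [(-38)·22 − (-13)·40] + [(-13)·(-11) − (-30)·22] + [(-30)·(-25) − 29·(-11)] + [29·25 − 45·(-25)] + [45·28 − 22·25] + [22·54 − (-6)·28]| = 7284, so the area is 3642.
Along each edge there are gcd(|Δx|,|Δy|)+1 lattice points, so counting each shared vertex once the boundary has gcd(32,14) + gcd(25,18) + gcd(17,33) + gcd(59,14) + gcd(16,50) + gcd(23,3) + gcd(28,26) = 2+1+1+1+2+1+2 = 10.
Pick's theorem gives I = A − B/2 + 1 = 3642 − 10/2 + 1 = 3638.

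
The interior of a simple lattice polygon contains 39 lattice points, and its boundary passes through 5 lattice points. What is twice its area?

81

By Pick's theorem, A = I + B/2 − 1 = 39 + 5/2 − 1 = 81/2.
Hence 2A = 81.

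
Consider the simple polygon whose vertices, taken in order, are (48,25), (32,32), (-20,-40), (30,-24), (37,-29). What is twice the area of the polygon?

4111

The shoelace formula gives twice the area as |(48·32 − 32·25) + (32·(-40) − (-20)·32) + ((-20)·(-24) − 30·(-40)) + (30·(-29) − 37·(-24)) + (37·25 − 48·(-29))| = 4111, so the area is 2055.5.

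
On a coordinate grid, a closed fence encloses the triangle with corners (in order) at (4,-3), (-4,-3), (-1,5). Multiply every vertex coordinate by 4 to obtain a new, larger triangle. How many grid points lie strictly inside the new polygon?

By the shoelace formula, twice the signed area is |[4·(-3) − (-4)·(-3)] + [(-4)·5 − (-1)·(-3)] + [(-1)·(-3) − 4·5]| = 64, so the area is 32.
Along each edge there are gcd(|Δx|,|Δy|)+1 lattice points, so counting each shared vertex once the boundary has gcd(8,0) + gcd(3,8) + gcd(5,8) = 8+1+1 = 10.
Scaling by 4 multiplies the area by 4² = 16 (so the new area is 512) and multiplies the boundary lattice-point count by 4, giving 40.
By Pick's theorem, the interior count of the dilated polygon is 512 − 40/2 + 1 = 493.

493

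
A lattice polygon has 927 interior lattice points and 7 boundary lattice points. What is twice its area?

1859

Pick's theorem states A = I + B/2 − 1, so A = 927 + 7/2 − 1 = 1859/2.
Hence 2A = 1859.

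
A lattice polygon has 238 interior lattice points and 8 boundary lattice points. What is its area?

Pick's theorem states A = I + B/2 − 1, so A = 238 + 8/2 − 1 = 241.

241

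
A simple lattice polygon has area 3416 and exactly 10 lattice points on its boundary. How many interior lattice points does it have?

Pick's theorem A = I + B/2 − 1 rearranges to I = A − B/2 + 1 = 3416 − 10/2 + 1 = 3412.

3412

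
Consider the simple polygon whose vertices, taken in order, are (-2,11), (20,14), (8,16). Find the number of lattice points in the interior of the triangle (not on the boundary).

Using the shoelace formula, 2A = |((-2)·14 − 20·11) + (20·16 − 8·14) + (8·11 − (-2)·16)| = 80, so the area is 40.
Summing gcd(|Δx|,|Δy|) over the edges gives the boundary count: gcd(22,3) + gcd(12,2) + gcd(10,5) = 1+2+5 = 8.
Pick's theorem gives I = A − B/2 + 1 = 40 − 8/2 + 1 = 37.

37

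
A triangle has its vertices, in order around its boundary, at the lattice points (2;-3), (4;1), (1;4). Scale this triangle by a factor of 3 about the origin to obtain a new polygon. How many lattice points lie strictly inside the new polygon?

Using the shoelace formula, 2A = |(2·1 − 4·(-3)) + (4·4 − 1·1) + (1·(-3) − 2·4)| = 18, so the area is 9.
The number of boundary lattice points is Σ gcd(|Δx|,|Δy|) = gcd(2,4) + gcd(3,3) + gcd(1,7) = 2+3+1 = 6.
Scaling by 3 multiplies the area by 3² = 9 (so the new area is 81) and multiplies the boundary lattice-point count by 3, giving 18.
By Pick's theorem, the interior count of the dilated polygon is 81 − 18/2 + 1 = 73.

73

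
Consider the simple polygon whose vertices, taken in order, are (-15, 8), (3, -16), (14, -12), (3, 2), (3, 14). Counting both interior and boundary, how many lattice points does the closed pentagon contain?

The shoelace formula gives twice the area as |[(-15)·(-16) − 3·8] + [3·(-12) − 14·(-16)] + [14·2 − 3·(-12)] + [3·14 − 3·2] + [3·8 − (-15)·14]| = 738, so the area is 369.
Along each edge there are gcd(|Δx|,|Δy|)+1 lattice points, so counting each shared vertex once the boundary has gcd(18,24) + gcd(11,4) + gcd(11,14) + gcd(0,12) + gcd(18,6) = 6+1+1+12+6 = 26.
Pick's theorem gives I = A − B/2 + 1 = 369 − 26/2 + 1 = 357, so the closed region contains I + B = 357 + 26 = 383 lattice points.

383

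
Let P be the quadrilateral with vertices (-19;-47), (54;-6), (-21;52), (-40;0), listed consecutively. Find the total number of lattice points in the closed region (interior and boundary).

4650

Using the shoelace formula, 2A = |[(-19)·(-6) − 54·(-47)] + [54·52 − (-21)·(-6)] + [(-21)·0 − (-40)·52] + [(-40)·(-47) − (-19)·0]| = 9294, so the area is 4647.
Summing gcd(|Δx|,|Δy|) over the edges gives the boundary count: gcd(73,41) + gcd(75,58) + gcd(19,52) + gcd(21,47) = 1+1+1+1 = 4.
Pick's theorem gives I = A − B/2 + 1 = 4647 − 4/2 + 1 = 4646, so the closed region contains I + B = 4646 + 4 = 4650 lattice points.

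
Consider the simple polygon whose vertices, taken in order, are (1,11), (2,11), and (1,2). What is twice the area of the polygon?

9

Using the shoelace formula, 2A = |[1·11 − 2·11] + [2·2 − 1·11] + [1·11 − 1·2]| = 9, so the area is 9/2.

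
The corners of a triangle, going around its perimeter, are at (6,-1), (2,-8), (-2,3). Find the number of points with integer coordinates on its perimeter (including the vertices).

6

Summing gcd(|Δx|,|Δy|) over the edges gives the boundary count: gcd(4,7) + gcd(4,11) + gcd(8,4) = 1+1+4 = 6.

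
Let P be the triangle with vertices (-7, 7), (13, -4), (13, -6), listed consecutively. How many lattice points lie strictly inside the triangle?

Using the shoelace formula, 2A = |[(-7)·(-4) − 13·7] + [13·(-6) − 13·(-4)] + [13·7 − (-7)·(-6)]| = 40, so the area is 20.
Summing gcd(|Δx|,|Δy|) over the edges gives the boundary count: gcd(20,11) + gcd(0,2) + gcd(20,13) = 1+2+1 = 4.
Pick's theorem gives I = A − B/2 + 1 = 20 − 4/2 + 1 = 19.

19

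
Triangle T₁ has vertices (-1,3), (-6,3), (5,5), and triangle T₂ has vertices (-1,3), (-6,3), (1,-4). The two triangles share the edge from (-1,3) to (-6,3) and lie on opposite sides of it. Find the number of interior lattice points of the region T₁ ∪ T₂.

18

The union is the simple quadrilateral with vertices (-1,3), (5,5), (-6,3), (1,-4) in order.
Using the shoelace formula, 2A = |[(-1)·5 − 5·3] + [5·3 − (-6)·5] + [(-6)·(-4) − 1·3] + [1·3 − (-1)·(-4)]| = 45, so the area is 45/2.
Summing gcd(|Δx|,|Δy|) over the edges gives the boundary count: gcd(6,2) + gcd(11,2) + gcd(7,7) + gcd(2,7) = 2+1+7+1 = 11.
By Pick's theorem I = A − B/2 + 1 = 45/2 − 11/2 + 1 = 18.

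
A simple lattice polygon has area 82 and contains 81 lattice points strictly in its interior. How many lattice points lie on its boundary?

Pick's theorem gives A = I + B/2 − 1, so B = 2(A − I + 1) = 2(82 − 81 + 1) = 4.

4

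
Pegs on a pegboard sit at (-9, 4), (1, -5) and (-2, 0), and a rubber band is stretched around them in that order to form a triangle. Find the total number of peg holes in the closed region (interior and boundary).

Using the shoelace formula, 2A = |((-9)·(-5) − 1·4) + (1·0 − (-2)·(-5)) + ((-2)·4 − (-9)·0)| = 23, so the area is 23/2.
The number of boundary lattice points is Σ gcd(|Δx|,|Δy|) = gcd(10,9) + gcd(3,5) + gcd(7,4) = 1+1+1 = 3.
Pick's theorem gives I = A − B/2 + 1 = 23/2 − 3/2 + 1 = 11, so the closed region contains I + B = 11 + 3 = 14 lattice points.

14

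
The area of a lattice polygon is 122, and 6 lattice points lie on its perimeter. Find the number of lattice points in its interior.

From Pick's theorem, I = A − B/2 + 1 = 122 − 6/2 + 1 = 120.

120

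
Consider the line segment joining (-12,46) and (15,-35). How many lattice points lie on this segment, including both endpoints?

The number of lattice points on a segment between lattice points is gcd(|Δx|,|Δy|) + 1 = gcd(27,81) + 1 = 27 + 1 = 28.

28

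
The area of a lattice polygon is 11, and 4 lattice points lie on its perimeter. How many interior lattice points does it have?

10

From Pick's theorem, I = A − B/2 + 1 = 11 − 4/2 + 1 = 10.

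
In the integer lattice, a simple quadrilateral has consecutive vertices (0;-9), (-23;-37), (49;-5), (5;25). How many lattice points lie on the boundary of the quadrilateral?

12

The number of boundary lattice points is Σ gcd(|Δx|,|Δy|) = gcd(23,28) + gcd(72,32) + gcd(44,30) + gcd(5,34) = 1+8+2+1 = 12.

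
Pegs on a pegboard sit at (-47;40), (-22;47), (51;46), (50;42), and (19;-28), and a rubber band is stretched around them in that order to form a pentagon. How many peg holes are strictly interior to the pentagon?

By the shoelace formula, twice the signed area is |[(-47)·47 − (-22)·40] + [(-22)·46 − 51·47] + [51·42 − 50·46] + [50·(-28) − 19·42] + [19·40 − (-47)·(-28)]| = 7650, so the area is 3825.
The number of boundary lattice points is Σ gcd(|Δx|,|Δy|) = gcd(25,7) + gcd(73,1) + gcd(1,4) + gcd(31,70) + gcd(66,68) = 1+1+1+1+2 = 6.
By Pick's theorem A = I + B/2 − 1, so I = 3825 − 6/2 + 1 = 3823.

3823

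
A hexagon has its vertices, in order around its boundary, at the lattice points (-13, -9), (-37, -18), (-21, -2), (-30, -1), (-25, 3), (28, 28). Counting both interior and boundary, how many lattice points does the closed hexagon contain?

Using the shoelace formula, 2A = |((-13)·(-18) − (-37)·(-9)) + ((-37)·(-2) − (-21)·(-18)) + ((-21)·(-1) − (-30)·(-2)) + ((-30)·3 − (-25)·(-1)) + ((-25)·28 − 28·3) + (28·(-9) − (-13)·28)| = 1229, so the area is 614.5.
Summing gcd(|Δx|,|Δy|) over the edges gives the boundary count: gcd(24,9) + gcd(16,16) + gcd(9,1) + gcd(5,4) + gcd(53,25) + gcd(41,37) = 3+16+1+1+1+1 = 23.
Pick's theorem gives I = A − B/2 + 1 = 614.5 − 23/2 + 1 = 604, so the closed region contains I + B = 604 + 23 = 627 lattice points.

627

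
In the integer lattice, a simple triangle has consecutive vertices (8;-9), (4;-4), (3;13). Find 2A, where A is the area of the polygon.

Using the shoelace formula, 2A = |[8·(-4) − 4·(-9)] + [4·13 − 3·(-4)] + [3·(-9) − 8·13]| = 63, so the area is 31.5.

63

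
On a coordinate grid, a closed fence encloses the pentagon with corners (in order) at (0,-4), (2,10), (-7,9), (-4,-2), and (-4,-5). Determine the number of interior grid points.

Using the shoelace formula, 2A = |[0·10 − 2·(-4)] + [2·9 − (-7)·10] + [(-7)·(-2) − (-4)·9] + [(-4)·(-5) − (-4)·(-2)] + [(-4)·(-4) − 0·(-5)]| = 174, so the area is 87.
The number of boundary lattice points is Σ gcd(|Δx|,|Δy|) = gcd(2,14) + gcd(9,1) + gcd(3,11) + gcd(0,3) + gcd(4,1) = 2+1+1+3+1 = 8.
By Pick's theorem A = I + B/2 − 1, so I = 87 − 8/2 + 1 = 84.

84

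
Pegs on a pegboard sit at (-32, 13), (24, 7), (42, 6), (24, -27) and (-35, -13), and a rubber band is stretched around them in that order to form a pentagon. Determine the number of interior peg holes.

2043

Using the shoelace formula, 2A = |((-32)·7 − 24·13) + (24·6 − 42·7) + (42·(-27) − 24·6) + (24·(-13) − (-35)·(-27)) + ((-35)·13 − (-32)·(-13))| = 4092, so the area is 2046.
Along each edge there are gcd(|Δx|,|Δy|)+1 lattice points, so counting each shared vertex once the boundary has gcd(56,6) + gcd(18,1) + gcd(18,33) + gcd(59,14) + gcd(3,26) = 2+1+3+1+1 = 8.
Pick's theorem gives I = A − B/2 + 1 = 2046 − 8/2 + 1 = 2043.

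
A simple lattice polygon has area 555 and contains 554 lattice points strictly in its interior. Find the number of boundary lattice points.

Pick's theorem gives A = I + B/2 − 1, so B = 2(A − I + 1) = 2(555 − 554 + 1) = 4.

4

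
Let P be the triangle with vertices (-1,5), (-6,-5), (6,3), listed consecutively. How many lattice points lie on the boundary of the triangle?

The number of boundary lattice points is Σ gcd(|Δx|,|Δy|) = gcd(5,10) + gcd(12,8) + gcd(7,2) = 5+4+1 = 10.

10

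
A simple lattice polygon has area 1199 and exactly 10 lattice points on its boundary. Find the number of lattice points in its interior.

From Pick's theorem, I = A − B/2 + 1 = 1199 − 10/2 + 1 = 1195.

1195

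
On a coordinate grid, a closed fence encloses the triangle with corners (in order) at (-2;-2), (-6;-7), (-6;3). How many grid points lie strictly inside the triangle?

Using the shoelace formula, 2A = |[(-2)·(-7) − (-6)·(-2)] + [(-6)·3 − (-6)·(-7)] + [(-6)·(-2) − (-2)·3]| = 40, so the area is 20.
The number of boundary lattice points is Σ gcd(|Δx|,|Δy|) = gcd(4,5) + gcd(0,10) + gcd(4,5) = 1+10+1 = 12.
Pick's theorem gives I = A − B/2 + 1 = 20 − 12/2 + 1 = 15.

15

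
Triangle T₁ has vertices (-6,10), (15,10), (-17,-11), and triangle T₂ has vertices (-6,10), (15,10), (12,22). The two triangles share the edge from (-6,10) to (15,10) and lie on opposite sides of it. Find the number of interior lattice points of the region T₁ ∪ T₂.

342

The union is the simple quadrilateral with vertices (-6,10), (-17,-11), (15,10), (12,22) in order.
The shoelace formula gives twice the area as |((-6)·(-11) − (-17)·10) + ((-17)·10 − 15·(-11)) + (15·22 − 12·10) + (12·10 − (-6)·22)| = 693, so the area is 346.5.
Summing gcd(|Δx|,|Δy|) over the edges gives the boundary count: gcd(11,21) + gcd(32,21) + gcd(3,12) + gcd(18,12) = 1+1+3+6 = 11.
By Pick's theorem I = A − B/2 + 1 = 346.5 − 11/2 + 1 = 342.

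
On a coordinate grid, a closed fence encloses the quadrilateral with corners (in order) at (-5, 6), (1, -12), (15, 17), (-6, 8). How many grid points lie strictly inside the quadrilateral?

234

Using the shoelace formula, 2A = |((-5)·(-12) − 1·6) + (1·17 − 15·(-12)) + (15·8 − (-6)·17) + ((-6)·6 − (-5)·8)| = 477, so the area is 477/2.
Along each edge there are gcd(|Δx|,|Δy|)+1 lattice points, so counting each shared vertex once the boundary has gcd(6,18) + gcd(14,29) + gcd(21,9) + gcd(1,2) = 6+1+3+1 = 11.
By Pick's theorem A = I + B/2 − 1, so I = 477/2 − 11/2 + 1 = 234.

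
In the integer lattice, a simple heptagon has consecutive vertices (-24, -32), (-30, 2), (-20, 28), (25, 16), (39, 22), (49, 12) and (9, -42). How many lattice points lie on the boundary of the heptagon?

22

The number of boundary lattice points is Σ gcd(|Δx|,|Δy|) = gcd(6,34) + gcd(10,26) + gcd(45,12) + gcd(14,6) + gcd(10,10) + gcd(40,54) + gcd(33,10) = 2+2+3+2+10+2+1 = 22.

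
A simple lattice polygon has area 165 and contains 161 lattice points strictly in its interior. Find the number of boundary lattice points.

Pick's theorem gives A = I + B/2 − 1, so B = 2(A − I + 1) = 2(165 − 161 + 1) = 10.

10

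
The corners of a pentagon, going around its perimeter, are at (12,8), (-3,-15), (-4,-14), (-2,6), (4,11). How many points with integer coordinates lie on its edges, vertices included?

Summing gcd(|Δx|,|Δy|) over the edges gives the boundary count: gcd(15,23) + gcd(1,1) + gcd(2,20) + gcd(6,5) + gcd(8,3) = 1+1+2+1+1 = 6.

6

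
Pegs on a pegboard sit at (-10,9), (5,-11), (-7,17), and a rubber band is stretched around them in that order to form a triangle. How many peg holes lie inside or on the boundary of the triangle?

96

The shoelace formula gives twice the area as |((-10)·(-11) − 5·9) + (5·17 − (-7)·(-11)) + ((-7)·9 − (-10)·17)| = 180, so the area is 90.
The number of boundary lattice points is Σ gcd(|Δx|,|Δy|) = gcd(15,20) + gcd(12,28) + gcd(3,8) = 5+4+1 = 10.
Pick's theorem gives I = A − B/2 + 1 = 90 − 10/2 + 1 = 86, so the closed region contains I + B = 86 + 10 = 96 lattice points.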